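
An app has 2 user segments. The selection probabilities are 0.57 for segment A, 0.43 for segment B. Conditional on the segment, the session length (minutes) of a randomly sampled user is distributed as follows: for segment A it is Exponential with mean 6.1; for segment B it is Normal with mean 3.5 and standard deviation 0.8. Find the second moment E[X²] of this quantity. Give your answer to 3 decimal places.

47.962

For each component E[X²] = Var + (mean)², giving A: 74.42; B: 12.89.
Overall E[X²] = 0.57·74.42 + 0.43·12.89 = 47.9621.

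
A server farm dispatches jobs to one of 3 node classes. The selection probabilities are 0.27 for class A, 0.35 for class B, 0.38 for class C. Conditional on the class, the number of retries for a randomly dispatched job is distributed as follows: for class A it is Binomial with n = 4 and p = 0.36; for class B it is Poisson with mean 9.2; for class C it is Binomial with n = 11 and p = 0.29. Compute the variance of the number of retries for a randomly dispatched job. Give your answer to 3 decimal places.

Per component, A: μ=1.44, E[X²]=2.9952; B: μ=9.2, E[X²]=93.84; C: μ=3.19, E[X²]=12.441.
E[X] = 0.27·1.44 + 0.35·9.2 + 0.38·3.19 = 4.821.
E[X²] = 0.27·2.9952 + 0.35·93.84 + 0.38·12.441 = 38.3803.
Var(X) = E[X²] − (E[X])² = 38.3803 − 23.242 = 15.1382.

15.138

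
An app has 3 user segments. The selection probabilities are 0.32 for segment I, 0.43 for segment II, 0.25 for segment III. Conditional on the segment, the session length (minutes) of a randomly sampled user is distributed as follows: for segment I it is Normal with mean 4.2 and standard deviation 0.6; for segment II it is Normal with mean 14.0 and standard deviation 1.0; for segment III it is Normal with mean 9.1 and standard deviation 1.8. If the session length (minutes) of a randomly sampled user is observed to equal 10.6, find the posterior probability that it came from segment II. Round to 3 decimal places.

Likelihoods f(10.6 | ·): I: 1.30686e-25; II: 0.00123222; III: 0.156618.
Posterior ∝ prior × likelihood. Numerator for II: 0.43·0.00123222 = 0.000529854.
Normalizing constant: 0.32·1.30686e-25 + 0.43·0.00123222 + 0.25·0.156618 = 0.0396843.
P(II | observation) = 0.000529854 / 0.0396843 = 0.0133517.

0.013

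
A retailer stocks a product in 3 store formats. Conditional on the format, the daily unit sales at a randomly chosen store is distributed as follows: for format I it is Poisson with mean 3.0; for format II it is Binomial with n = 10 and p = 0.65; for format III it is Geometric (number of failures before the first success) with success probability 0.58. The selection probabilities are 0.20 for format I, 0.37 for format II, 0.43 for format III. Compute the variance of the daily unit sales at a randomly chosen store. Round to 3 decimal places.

Per component, I: μ=3, E[X²]=12; II: μ=6.5, E[X²]=44.525; III: μ=0.724138, E[X²]=1.77289.
E[X] = 0.2·3 + 0.37·6.5 + 0.43·0.724138 = 3.31638.
E[X²] = 0.2·12 + 0.37·44.525 + 0.43·1.77289 = 19.6366.
Var(X) = E[X²] − (E[X])² = 19.6366 − 10.9984 = 8.63822.

8.638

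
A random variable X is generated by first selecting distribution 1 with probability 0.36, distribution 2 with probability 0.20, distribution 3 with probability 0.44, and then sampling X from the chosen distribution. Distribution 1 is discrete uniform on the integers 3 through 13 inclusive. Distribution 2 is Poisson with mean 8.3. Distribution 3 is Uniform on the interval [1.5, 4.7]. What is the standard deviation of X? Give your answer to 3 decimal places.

3.439

Per component, 1: μ=8, E[X²]=74; 2: μ=8.3, E[X²]=77.19; 3: μ=3.1, E[X²]=10.4633.
E[X] = 0.36·8 + 0.2·8.3 + 0.44·3.1 = 5.904.
E[X²] = 0.36·74 + 0.2·77.19 + 0.44·10.4633 = 46.6819.
Var(X) = E[X²] − (E[X])² = 46.6819 − 34.8572 = 11.8247.
SD(X) = √11.8247 = 3.4387.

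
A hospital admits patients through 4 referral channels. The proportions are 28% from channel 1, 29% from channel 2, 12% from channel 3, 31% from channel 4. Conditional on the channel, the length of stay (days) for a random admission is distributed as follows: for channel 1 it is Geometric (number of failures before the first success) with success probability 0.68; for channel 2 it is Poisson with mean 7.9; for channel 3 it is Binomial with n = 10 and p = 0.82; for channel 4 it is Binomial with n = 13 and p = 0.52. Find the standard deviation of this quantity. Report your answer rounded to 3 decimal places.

3.713

Per component, 1: μ=0.470588, E[X²]=0.913495; 2: μ=7.9, E[X²]=70.31; 3: μ=8.2, E[X²]=68.716; 4: μ=6.76, E[X²]=48.9424.
E[X] = 0.28·0.470588 + 0.29·7.9 + 0.12·8.2 + 0.31·6.76 = 5.50236.
E[X²] = 0.28·0.913495 + 0.29·70.31 + 0.12·68.716 + 0.31·48.9424 = 44.0637.
Var(X) = E[X²] − (E[X])² = 44.0637 − 30.276 = 13.7877.
SD(X) = √13.7877 = 3.71318.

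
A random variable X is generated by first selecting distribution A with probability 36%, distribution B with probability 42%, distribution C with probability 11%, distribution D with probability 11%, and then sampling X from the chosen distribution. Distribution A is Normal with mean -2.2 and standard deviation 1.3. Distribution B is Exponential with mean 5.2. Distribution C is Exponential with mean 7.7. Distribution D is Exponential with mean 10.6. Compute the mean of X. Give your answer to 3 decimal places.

3.405

Component means — A: -2.2; B: 5.2; C: 7.7; D: 10.6.
E[X] = 0.36·-2.2 + 0.42·5.2 + 0.11·7.7 + 0.11·10.6 = 3.405.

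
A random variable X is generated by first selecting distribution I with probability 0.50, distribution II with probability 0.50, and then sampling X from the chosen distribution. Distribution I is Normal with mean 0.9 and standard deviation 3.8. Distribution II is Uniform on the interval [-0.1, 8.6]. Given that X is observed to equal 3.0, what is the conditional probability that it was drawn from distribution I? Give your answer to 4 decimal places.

Likelihoods f(3.0 | ·): I: 0.0901175; II: 0.114943.
Posterior ∝ prior × likelihood. Numerator for I: 0.5·0.0901175 = 0.0450588.
Normalizing constant: 0.5·0.0901175 + 0.5·0.114943 = 0.10253.
P(I | observation) = 0.0450588 / 0.10253 = 0.439469.

0.4395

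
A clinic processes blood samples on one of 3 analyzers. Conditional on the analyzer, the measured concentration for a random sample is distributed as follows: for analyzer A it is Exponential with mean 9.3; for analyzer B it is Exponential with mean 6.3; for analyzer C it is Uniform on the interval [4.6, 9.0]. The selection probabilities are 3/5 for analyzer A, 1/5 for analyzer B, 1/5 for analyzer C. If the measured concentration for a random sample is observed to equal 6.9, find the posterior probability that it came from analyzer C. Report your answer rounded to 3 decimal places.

0.524

Likelihoods f(6.9 | ·): A: 0.0512034; B: 0.0530889; C: 0.227273.
Posterior ∝ prior × likelihood. Numerator for C: 0.2·0.227273 = 0.0454545.
Normalizing constant: 0.6·0.0512034 + 0.2·0.0530889 + 0.2·0.227273 = 0.0867943.
P(C | observation) = 0.0454545 / 0.0867943 = 0.523704.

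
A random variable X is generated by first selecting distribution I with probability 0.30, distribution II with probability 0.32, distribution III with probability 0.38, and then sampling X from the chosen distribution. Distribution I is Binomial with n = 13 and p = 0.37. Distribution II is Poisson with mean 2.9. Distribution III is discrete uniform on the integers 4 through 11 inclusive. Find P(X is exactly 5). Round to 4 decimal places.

0.1440

Conditional on each component, P(X = 5): I: 0.221468; II: 0.0940491; III: 0.125.
By total probability, P(X = 5) = 0.3·0.221468 + 0.32·0.0940491 + 0.38·0.125 = 0.144036.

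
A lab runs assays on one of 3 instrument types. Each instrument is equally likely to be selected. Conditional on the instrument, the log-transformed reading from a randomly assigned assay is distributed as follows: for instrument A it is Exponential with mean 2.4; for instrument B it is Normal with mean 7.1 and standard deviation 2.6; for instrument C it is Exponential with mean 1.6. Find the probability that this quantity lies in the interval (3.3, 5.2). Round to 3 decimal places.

Conditional on each instrument, P(3.3 < X < 5.2): A: 0.138281; B: 0.160526; C: 0.0883615.
By total probability, P(3.3 < X < 5.2) = 0.333333·0.138281 + 0.333333·0.160526 + 0.333333·0.0883615 = 0.129056.

0.129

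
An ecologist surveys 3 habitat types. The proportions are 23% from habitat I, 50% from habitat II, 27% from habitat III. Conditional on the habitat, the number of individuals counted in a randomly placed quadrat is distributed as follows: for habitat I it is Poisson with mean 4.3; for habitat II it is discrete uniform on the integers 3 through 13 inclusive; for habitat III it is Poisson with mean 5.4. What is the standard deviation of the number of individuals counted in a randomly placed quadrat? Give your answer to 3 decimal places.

3.164

Per component, I: μ=4.3, E[X²]=22.79; II: μ=8, E[X²]=74; III: μ=5.4, E[X²]=34.56.
E[X] = 0.23·4.3 + 0.5·8 + 0.27·5.4 = 6.447.
E[X²] = 0.23·22.79 + 0.5·74 + 0.27·34.56 = 51.5729.
Var(X) = E[X²] − (E[X])² = 51.5729 − 41.5638 = 10.0091.
SD(X) = √10.0091 = 3.16371.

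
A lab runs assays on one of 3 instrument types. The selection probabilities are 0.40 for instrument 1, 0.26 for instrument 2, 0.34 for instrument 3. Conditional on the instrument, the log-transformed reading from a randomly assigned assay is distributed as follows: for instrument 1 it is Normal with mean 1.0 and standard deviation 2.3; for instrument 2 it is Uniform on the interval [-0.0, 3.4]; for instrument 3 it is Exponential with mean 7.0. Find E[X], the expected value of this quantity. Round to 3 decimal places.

Component means — 1: 1; 2: 1.7; 3: 7.
E[X] = 0.4·1 + 0.26·1.7 + 0.34·7 = 3.222.

3.222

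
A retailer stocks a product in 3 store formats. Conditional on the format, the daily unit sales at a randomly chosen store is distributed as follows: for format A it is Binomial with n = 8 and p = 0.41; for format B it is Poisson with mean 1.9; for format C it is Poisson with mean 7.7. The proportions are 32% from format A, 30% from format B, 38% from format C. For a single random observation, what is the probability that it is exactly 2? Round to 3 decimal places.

0.150

Conditional on each format, P(X = 2): A: 0.198535; B: 0.269971; C: 0.0134241.
By total probability, P(X = 2) = 0.32·0.198535 + 0.3·0.269971 + 0.38·0.0134241 = 0.149624.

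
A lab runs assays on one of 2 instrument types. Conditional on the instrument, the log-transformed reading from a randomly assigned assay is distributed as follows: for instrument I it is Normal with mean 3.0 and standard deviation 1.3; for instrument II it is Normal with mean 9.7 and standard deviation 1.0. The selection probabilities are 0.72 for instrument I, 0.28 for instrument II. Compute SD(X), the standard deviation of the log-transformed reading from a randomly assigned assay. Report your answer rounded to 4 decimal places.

Per component, I: μ=3, E[X²]=10.69; II: μ=9.7, E[X²]=95.09.
E[X] = 0.72·3 + 0.28·9.7 = 4.876.
E[X²] = 0.72·10.69 + 0.28·95.09 = 34.322.
Var(X) = E[X²] − (E[X])² = 34.322 − 23.7754 = 10.5466.
SD(X) = √10.5466 = 3.24756.

3.2476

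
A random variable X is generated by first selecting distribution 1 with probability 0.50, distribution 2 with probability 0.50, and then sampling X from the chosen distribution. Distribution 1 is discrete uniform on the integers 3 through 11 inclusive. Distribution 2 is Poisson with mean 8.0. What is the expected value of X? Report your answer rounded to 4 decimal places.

Component means — 1: 7; 2: 8.
E[X] = 0.5·7 + 0.5·8 = 7.5.

7.5000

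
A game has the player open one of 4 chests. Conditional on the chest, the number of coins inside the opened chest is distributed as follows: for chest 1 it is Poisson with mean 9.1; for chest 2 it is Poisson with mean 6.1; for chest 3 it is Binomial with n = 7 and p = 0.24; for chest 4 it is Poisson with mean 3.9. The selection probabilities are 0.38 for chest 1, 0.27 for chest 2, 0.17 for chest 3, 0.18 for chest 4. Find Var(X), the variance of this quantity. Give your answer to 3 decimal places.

13.636

Per component, 1: μ=9.1, E[X²]=91.91; 2: μ=6.1, E[X²]=43.31; 3: μ=1.68, E[X²]=4.0992; 4: μ=3.9, E[X²]=19.11.
E[X] = 0.38·9.1 + 0.27·6.1 + 0.17·1.68 + 0.18·3.9 = 6.0926.
E[X²] = 0.38·91.91 + 0.27·43.31 + 0.17·4.0992 + 0.18·19.11 = 50.7562.
Var(X) = E[X²] − (E[X])² = 50.7562 − 37.1198 = 13.6364.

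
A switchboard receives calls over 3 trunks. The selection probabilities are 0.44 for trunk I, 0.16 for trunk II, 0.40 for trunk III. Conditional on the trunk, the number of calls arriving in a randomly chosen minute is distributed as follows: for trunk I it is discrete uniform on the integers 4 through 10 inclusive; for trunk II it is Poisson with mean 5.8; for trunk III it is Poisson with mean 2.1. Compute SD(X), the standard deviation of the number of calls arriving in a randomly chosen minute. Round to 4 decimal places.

2.9549

Per component, I: μ=7, E[X²]=53; II: μ=5.8, E[X²]=39.44; III: μ=2.1, E[X²]=6.51.
E[X] = 0.44·7 + 0.16·5.8 + 0.4·2.1 = 4.848.
E[X²] = 0.44·53 + 0.16·39.44 + 0.4·6.51 = 32.2344.
Var(X) = E[X²] − (E[X])² = 32.2344 − 23.5031 = 8.7313.
SD(X) = √8.7313 = 2.95488.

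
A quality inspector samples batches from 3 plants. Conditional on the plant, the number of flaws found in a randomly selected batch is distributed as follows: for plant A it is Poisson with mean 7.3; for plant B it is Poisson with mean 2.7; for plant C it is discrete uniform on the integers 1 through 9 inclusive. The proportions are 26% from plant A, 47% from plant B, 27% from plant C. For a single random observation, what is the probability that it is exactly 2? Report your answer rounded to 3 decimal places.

Conditional on each plant, P(X = 2): A: 0.0179997; B: 0.244964; C: 0.111111.
By total probability, P(X = 2) = 0.26·0.0179997 + 0.47·0.244964 + 0.27·0.111111 = 0.149813.

0.150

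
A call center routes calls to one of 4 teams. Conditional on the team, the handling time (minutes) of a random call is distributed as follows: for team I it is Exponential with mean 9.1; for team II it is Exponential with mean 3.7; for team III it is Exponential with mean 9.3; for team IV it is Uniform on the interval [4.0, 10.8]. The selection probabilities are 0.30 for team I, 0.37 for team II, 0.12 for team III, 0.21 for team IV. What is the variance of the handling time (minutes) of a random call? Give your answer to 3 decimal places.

47.064

Per component, I: μ=9.1, E[X²]=165.62; II: μ=3.7, E[X²]=27.38; III: μ=9.3, E[X²]=172.98; IV: μ=7.4, E[X²]=58.6133.
E[X] = 0.3·9.1 + 0.37·3.7 + 0.12·9.3 + 0.21·7.4 = 6.769.
E[X²] = 0.3·165.62 + 0.37·27.38 + 0.12·172.98 + 0.21·58.6133 = 92.883.
Var(X) = E[X²] − (E[X])² = 92.883 − 45.8194 = 47.0636.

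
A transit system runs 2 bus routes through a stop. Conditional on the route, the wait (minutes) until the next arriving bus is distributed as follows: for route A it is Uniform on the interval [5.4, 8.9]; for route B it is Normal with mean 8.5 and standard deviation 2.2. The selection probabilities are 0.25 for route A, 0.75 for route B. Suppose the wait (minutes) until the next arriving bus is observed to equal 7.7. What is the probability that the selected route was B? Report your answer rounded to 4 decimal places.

0.6406

Likelihoods f(7.7 | ·): A: 0.285714; B: 0.169736.
Posterior ∝ prior × likelihood. Numerator for B: 0.75·0.169736 = 0.127302.
Normalizing constant: 0.25·0.285714 + 0.75·0.169736 = 0.19873.
P(B | observation) = 0.127302 / 0.19873 = 0.640576.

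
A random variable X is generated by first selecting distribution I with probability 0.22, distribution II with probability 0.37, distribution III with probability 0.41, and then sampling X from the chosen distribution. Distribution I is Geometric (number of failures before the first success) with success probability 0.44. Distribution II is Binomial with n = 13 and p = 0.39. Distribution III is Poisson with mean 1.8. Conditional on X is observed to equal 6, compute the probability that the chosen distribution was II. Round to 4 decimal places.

0.9190

Likelihoods P(X=6 | ·): I: 0.01357; II: 0.189764; III: 0.00780859.
Posterior ∝ prior × likelihood. Numerator for II: 0.37·0.189764 = 0.0702127.
Normalizing constant: 0.22·0.01357 + 0.37·0.189764 + 0.41·0.00780859 = 0.0763996.
P(II | observation) = 0.0702127 / 0.0763996 = 0.919019.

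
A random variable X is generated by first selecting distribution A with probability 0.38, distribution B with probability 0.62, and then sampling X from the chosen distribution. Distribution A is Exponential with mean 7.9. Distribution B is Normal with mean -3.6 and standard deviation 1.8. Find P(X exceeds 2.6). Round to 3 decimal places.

Conditional on each component, P(X > 2.6): A: 0.719561; B: 0.000286117.
By total probability, P(X > 2.6) = 0.38·0.719561 + 0.62·0.000286117 = 0.273611.

0.274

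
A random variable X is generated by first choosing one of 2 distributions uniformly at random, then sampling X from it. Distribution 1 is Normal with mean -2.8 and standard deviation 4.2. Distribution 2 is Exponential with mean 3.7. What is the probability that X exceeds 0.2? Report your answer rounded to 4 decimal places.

Conditional on each component, P(X > 0.2): 1: 0.237525; 2: 0.947381.
By total probability, P(X > 0.2) = 0.5·0.237525 + 0.5·0.947381 = 0.592453.

0.5925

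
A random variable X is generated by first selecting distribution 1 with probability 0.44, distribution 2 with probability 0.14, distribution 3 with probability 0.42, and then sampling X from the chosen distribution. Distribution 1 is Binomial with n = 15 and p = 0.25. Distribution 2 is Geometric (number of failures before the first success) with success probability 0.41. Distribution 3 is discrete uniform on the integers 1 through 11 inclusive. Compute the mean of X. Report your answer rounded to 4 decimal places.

Component means — 1: 3.75; 2: 1.43902; 3: 6.
E[X] = 0.44·3.75 + 0.14·1.43902 + 0.42·6 = 4.37146.

4.3715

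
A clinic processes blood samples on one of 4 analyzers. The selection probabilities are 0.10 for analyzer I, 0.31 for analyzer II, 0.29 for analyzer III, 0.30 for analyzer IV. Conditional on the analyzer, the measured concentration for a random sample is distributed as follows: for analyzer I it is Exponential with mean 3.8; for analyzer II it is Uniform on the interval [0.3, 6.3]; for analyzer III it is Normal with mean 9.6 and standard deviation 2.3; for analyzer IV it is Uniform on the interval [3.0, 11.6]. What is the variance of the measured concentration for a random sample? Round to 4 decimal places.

12.6243

Per component, I: μ=3.8, E[X²]=28.88; II: μ=3.3, E[X²]=13.89; III: μ=9.6, E[X²]=97.45; IV: μ=7.3, E[X²]=59.4533.
E[X] = 0.1·3.8 + 0.31·3.3 + 0.29·9.6 + 0.3·7.3 = 6.377.
E[X²] = 0.1·28.88 + 0.31·13.89 + 0.29·97.45 + 0.3·59.4533 = 53.2904.
Var(X) = E[X²] − (E[X])² = 53.2904 − 40.6661 = 12.6243.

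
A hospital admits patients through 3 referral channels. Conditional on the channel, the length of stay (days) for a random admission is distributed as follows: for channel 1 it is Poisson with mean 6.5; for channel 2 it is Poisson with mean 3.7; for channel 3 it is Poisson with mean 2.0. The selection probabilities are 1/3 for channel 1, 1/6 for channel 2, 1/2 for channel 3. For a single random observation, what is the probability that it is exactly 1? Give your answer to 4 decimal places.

0.1538

Conditional on each channel, P(X = 1): 1: 0.00977235; 2: 0.091477; 3: 0.270671.
By total probability, P(X = 1) = 0.333333·0.00977235 + 0.166667·0.091477 + 0.5·0.270671 = 0.153839.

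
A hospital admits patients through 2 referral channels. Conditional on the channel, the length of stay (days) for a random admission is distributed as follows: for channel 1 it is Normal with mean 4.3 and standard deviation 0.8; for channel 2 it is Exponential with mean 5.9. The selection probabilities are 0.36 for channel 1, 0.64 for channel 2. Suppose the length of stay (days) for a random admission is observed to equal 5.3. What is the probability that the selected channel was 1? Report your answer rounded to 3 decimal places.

Likelihoods f(5.3 | ·): 1: 0.228311; 2: 0.069027.
Posterior ∝ prior × likelihood. Numerator for 1: 0.36·0.228311 = 0.0821921.
Normalizing constant: 0.36·0.228311 + 0.64·0.069027 = 0.126369.
P(1 | observation) = 0.0821921 / 0.126369 = 0.650411.

0.650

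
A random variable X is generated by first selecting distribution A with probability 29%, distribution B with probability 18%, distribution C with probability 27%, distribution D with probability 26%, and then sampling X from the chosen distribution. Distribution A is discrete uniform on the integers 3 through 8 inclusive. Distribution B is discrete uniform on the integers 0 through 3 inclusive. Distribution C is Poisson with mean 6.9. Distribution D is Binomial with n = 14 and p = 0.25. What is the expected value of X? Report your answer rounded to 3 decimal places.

Component means — A: 5.5; B: 1.5; C: 6.9; D: 3.5.
E[X] = 0.29·5.5 + 0.18·1.5 + 0.27·6.9 + 0.26·3.5 = 4.638.

4.638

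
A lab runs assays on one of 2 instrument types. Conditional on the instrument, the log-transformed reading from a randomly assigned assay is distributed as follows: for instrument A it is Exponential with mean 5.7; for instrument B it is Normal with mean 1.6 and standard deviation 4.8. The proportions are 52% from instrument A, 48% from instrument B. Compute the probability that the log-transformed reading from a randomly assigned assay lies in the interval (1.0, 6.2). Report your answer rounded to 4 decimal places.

0.4439

Conditional on each instrument, P(1.0 < X < 6.2): A: 0.502105; B: 0.380791.
By total probability, P(1.0 < X < 6.2) = 0.52·0.502105 + 0.48·0.380791 = 0.443874.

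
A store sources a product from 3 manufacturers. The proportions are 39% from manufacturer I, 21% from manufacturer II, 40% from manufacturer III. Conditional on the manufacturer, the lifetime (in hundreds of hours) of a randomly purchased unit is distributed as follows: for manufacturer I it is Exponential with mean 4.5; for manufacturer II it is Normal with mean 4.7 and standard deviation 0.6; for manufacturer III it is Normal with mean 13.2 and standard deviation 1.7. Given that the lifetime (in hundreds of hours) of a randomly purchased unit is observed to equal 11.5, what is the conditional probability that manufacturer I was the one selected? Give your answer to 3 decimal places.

Likelihoods f(11.5 | ·): I: 0.0172554; II: 8.5389e-29; III: 0.142336.
Posterior ∝ prior × likelihood. Numerator for I: 0.39·0.0172554 = 0.00672959.
Normalizing constant: 0.39·0.0172554 + 0.21·8.5389e-29 + 0.4·0.142336 = 0.0636639.
P(I | observation) = 0.00672959 / 0.0636639 = 0.105705.

0.106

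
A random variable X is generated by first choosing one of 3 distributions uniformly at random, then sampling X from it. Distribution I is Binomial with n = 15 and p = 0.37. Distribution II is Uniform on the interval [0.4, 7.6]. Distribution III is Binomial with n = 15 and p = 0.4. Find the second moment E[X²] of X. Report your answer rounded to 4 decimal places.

For each component E[X²] = Var + (mean)², giving I: 34.299; II: 20.32; III: 39.6.
Overall E[X²] = 0.333333·34.299 + 0.333333·20.32 + 0.333333·39.6 = 31.4063.

31.4063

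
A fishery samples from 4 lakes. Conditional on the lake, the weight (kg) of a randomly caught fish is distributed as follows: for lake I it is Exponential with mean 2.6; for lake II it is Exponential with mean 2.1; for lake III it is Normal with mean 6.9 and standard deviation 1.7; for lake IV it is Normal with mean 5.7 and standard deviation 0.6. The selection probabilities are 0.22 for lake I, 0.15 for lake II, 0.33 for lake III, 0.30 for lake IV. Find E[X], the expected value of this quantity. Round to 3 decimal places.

Component means — I: 2.6; II: 2.1; III: 6.9; IV: 5.7.
E[X] = 0.22·2.6 + 0.15·2.1 + 0.33·6.9 + 0.3·5.7 = 4.874.

4.874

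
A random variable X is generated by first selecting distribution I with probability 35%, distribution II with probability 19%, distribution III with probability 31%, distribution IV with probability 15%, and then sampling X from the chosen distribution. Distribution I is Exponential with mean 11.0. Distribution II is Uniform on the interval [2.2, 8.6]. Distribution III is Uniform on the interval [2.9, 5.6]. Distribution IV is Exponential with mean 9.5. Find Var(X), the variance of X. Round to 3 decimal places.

65.710

Per component, I: μ=11, E[X²]=242; II: μ=5.4, E[X²]=32.5733; III: μ=4.25, E[X²]=18.67; IV: μ=9.5, E[X²]=180.5.
E[X] = 0.35·11 + 0.19·5.4 + 0.31·4.25 + 0.15·9.5 = 7.6185.
E[X²] = 0.35·242 + 0.19·32.5733 + 0.31·18.67 + 0.15·180.5 = 123.752.
Var(X) = E[X²] − (E[X])² = 123.752 − 58.0415 = 65.7101.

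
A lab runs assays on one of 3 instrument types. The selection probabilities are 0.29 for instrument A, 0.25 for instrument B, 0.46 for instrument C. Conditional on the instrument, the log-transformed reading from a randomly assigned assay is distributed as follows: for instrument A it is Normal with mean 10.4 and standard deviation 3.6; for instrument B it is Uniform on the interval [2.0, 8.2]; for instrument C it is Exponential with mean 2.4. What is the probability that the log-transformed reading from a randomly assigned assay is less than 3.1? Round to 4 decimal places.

Conditional on each instrument, P(X < 3.1): A: 0.0212915; B: 0.177419; C: 0.725188.
By total probability, P(X < 3.1) = 0.29·0.0212915 + 0.25·0.177419 + 0.46·0.725188 = 0.384116.

0.3841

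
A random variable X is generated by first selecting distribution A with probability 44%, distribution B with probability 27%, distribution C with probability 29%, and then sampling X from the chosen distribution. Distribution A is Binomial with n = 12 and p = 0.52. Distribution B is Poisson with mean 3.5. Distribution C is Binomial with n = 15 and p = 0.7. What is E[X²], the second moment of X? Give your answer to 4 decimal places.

55.5889

For each component E[X²] = Var + (mean)², giving A: 41.9328; B: 15.75; C: 113.4.
Overall E[X²] = 0.44·41.9328 + 0.27·15.75 + 0.29·113.4 = 55.5889.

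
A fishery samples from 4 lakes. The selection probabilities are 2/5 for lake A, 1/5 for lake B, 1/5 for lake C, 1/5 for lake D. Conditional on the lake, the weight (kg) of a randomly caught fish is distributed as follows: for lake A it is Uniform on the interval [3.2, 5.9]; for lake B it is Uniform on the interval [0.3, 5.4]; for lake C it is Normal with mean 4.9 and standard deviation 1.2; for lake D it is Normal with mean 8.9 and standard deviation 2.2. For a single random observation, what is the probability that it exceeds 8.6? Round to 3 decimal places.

0.111

Conditional on each lake, P(X > 8.6): A: 0; B: 0; C: 0.00102348; D: 0.554233.
By total probability, P(X > 8.6) = 0.4·0 + 0.2·0 + 0.2·0.00102348 + 0.2·0.554233 = 0.111051.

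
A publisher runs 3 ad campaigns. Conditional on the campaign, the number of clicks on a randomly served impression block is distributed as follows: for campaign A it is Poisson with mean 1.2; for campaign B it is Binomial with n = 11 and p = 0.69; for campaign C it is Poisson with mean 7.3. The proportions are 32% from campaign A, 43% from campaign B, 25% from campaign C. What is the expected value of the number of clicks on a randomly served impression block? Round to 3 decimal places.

Component means — A: 1.2; B: 7.59; C: 7.3.
E[X] = 0.32·1.2 + 0.43·7.59 + 0.25·7.3 = 5.4727.

5.473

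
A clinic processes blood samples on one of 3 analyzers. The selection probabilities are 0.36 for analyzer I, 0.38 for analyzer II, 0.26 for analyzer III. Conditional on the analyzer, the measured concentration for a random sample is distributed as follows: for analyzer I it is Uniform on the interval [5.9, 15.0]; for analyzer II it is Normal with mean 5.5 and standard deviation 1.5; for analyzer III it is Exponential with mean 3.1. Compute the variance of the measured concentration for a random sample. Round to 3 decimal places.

Per component, I: μ=10.45, E[X²]=116.103; II: μ=5.5, E[X²]=32.5; III: μ=3.1, E[X²]=19.22.
E[X] = 0.36·10.45 + 0.38·5.5 + 0.26·3.1 = 6.658.
E[X²] = 0.36·116.103 + 0.38·32.5 + 0.26·19.22 = 59.1444.
Var(X) = E[X²] − (E[X])² = 59.1444 − 44.329 = 14.8154.

14.815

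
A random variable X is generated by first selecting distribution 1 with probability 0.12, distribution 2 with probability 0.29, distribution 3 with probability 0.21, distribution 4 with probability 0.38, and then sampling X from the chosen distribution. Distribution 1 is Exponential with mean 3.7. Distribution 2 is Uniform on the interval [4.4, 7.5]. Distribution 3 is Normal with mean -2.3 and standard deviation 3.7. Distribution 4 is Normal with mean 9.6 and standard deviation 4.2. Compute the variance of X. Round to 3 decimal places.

31.037

Per component, 1: μ=3.7, E[X²]=27.38; 2: μ=5.95, E[X²]=36.2033; 3: μ=-2.3, E[X²]=18.98; 4: μ=9.6, E[X²]=109.8.
E[X] = 0.12·3.7 + 0.29·5.95 + 0.21·-2.3 + 0.38·9.6 = 5.3345.
E[X²] = 0.12·27.38 + 0.29·36.2033 + 0.21·18.98 + 0.38·109.8 = 59.4944.
Var(X) = E[X²] − (E[X])² = 59.4944 − 28.4569 = 31.0375.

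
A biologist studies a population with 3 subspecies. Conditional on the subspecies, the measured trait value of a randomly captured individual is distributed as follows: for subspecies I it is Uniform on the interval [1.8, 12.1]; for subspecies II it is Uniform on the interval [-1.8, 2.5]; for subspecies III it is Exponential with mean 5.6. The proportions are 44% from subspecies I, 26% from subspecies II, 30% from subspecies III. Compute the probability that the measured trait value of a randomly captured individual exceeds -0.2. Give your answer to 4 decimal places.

0.9033

Conditional on each subspecies, P(X > -0.2): I: 1; II: 0.627907; III: 1.
By total probability, P(X > -0.2) = 0.44·1 + 0.26·0.627907 + 0.3·1 = 0.903256.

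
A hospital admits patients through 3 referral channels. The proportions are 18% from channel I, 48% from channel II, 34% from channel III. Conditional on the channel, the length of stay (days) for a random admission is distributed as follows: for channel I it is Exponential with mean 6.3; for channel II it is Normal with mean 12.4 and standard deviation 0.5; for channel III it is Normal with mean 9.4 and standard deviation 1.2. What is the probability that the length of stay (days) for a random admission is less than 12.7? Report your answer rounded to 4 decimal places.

Conditional on each channel, P(X < 12.7): I: 0.866796; II: 0.725747; III: 0.99702.
By total probability, P(X < 12.7) = 0.18·0.866796 + 0.48·0.725747 + 0.34·0.99702 = 0.843369.

0.8434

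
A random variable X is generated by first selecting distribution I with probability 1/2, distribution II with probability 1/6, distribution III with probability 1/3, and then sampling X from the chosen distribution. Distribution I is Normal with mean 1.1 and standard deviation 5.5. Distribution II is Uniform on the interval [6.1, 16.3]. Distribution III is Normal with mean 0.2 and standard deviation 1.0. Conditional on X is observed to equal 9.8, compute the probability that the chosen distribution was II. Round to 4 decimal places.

0.6115

Likelihoods f(9.8 | ·): I: 0.0207593; II: 0.0980392; III: 3.87811e-21.
Posterior ∝ prior × likelihood. Numerator for II: 0.166667·0.0980392 = 0.0163399.
Normalizing constant: 0.5·0.0207593 + 0.166667·0.0980392 + 0.333333·3.87811e-21 = 0.0267195.
P(II | observation) = 0.0163399 / 0.0267195 = 0.611533.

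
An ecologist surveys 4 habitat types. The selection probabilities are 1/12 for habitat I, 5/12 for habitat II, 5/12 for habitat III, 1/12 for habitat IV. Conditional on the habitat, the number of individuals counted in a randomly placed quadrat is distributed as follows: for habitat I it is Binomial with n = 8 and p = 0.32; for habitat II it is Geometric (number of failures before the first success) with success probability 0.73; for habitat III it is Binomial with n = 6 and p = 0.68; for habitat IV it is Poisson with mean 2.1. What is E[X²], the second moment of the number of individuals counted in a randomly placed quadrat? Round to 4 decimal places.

8.9818

For each component E[X²] = Var + (mean)², giving I: 8.2944; II: 0.64346; III: 17.952; IV: 6.51.
Overall E[X²] = 0.0833333·8.2944 + 0.416667·0.64346 + 0.416667·17.952 + 0.0833333·6.51 = 8.98181.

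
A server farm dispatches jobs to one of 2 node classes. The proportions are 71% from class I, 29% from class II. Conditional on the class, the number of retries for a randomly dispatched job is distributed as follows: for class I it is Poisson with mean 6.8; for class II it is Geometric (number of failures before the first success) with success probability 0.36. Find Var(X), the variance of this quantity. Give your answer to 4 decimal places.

Per component, I: μ=6.8, E[X²]=53.04; II: μ=1.77778, E[X²]=8.09877.
E[X] = 0.71·6.8 + 0.29·1.77778 = 5.34356.
E[X²] = 0.71·53.04 + 0.29·8.09877 = 40.007.
Var(X) = E[X²] − (E[X])² = 40.007 − 28.5536 = 11.4535.

11.4535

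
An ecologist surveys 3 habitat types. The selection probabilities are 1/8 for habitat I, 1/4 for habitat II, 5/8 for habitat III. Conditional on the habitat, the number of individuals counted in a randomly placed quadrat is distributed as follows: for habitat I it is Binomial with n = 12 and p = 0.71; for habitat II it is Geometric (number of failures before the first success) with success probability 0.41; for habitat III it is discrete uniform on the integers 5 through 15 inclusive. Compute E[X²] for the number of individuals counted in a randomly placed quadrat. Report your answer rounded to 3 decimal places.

79.528

For each component E[X²] = Var + (mean)², giving I: 75.0612; II: 5.58061; III: 110.
Overall E[X²] = 0.125·75.0612 + 0.25·5.58061 + 0.625·110 = 79.5278.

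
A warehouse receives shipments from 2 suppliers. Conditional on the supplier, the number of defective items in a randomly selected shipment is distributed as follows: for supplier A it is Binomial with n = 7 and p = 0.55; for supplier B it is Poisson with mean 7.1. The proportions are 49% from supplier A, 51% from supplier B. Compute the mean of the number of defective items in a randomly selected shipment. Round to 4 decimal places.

Component means — A: 3.85; B: 7.1.
E[X] = 0.49·3.85 + 0.51·7.1 = 5.5075.

5.5075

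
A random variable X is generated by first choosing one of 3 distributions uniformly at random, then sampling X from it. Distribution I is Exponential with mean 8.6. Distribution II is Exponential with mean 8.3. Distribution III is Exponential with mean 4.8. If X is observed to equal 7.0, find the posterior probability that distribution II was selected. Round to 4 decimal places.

0.3414

Likelihoods f(7.0 | ·): I: 0.0515236; II: 0.0518381; III: 0.0484633.
Posterior ∝ prior × likelihood. Numerator for II: 0.333333·0.0518381 = 0.0172794.
Normalizing constant: 0.333333·0.0515236 + 0.333333·0.0518381 + 0.333333·0.0484633 = 0.0506083.
P(II | observation) = 0.0172794 / 0.0506083 = 0.341434.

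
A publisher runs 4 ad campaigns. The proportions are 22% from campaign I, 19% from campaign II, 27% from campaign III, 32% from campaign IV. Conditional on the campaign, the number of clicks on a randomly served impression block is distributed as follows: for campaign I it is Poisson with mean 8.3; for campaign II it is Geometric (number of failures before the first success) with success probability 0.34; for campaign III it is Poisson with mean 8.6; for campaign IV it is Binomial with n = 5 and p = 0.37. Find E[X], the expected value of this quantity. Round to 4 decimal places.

5.1088

Component means — I: 8.3; II: 1.94118; III: 8.6; IV: 1.85.
E[X] = 0.22·8.3 + 0.19·1.94118 + 0.27·8.6 + 0.32·1.85 = 5.10882.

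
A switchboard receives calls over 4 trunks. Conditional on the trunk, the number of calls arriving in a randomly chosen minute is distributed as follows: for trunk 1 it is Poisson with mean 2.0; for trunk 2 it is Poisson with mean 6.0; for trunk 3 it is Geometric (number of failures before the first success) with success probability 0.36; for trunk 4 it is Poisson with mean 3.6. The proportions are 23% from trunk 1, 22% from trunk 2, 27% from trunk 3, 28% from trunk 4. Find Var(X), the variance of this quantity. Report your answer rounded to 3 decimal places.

6.764

Per component, 1: μ=2, E[X²]=6; 2: μ=6, E[X²]=42; 3: μ=1.77778, E[X²]=8.09877; 4: μ=3.6, E[X²]=16.56.
E[X] = 0.23·2 + 0.22·6 + 0.27·1.77778 + 0.28·3.6 = 3.268.
E[X²] = 0.23·6 + 0.22·42 + 0.27·8.09877 + 0.28·16.56 = 17.4435.
Var(X) = E[X²] − (E[X])² = 17.4435 − 10.6798 = 6.76364.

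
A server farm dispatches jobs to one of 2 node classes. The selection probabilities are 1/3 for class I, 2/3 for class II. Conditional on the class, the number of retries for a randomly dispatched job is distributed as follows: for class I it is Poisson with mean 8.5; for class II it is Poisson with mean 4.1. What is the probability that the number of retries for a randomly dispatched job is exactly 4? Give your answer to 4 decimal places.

0.1448

Conditional on each class, P(X = 4): I: 0.0442549; II: 0.195127.
By total probability, P(X = 4) = 0.333333·0.0442549 + 0.666667·0.195127 = 0.144836.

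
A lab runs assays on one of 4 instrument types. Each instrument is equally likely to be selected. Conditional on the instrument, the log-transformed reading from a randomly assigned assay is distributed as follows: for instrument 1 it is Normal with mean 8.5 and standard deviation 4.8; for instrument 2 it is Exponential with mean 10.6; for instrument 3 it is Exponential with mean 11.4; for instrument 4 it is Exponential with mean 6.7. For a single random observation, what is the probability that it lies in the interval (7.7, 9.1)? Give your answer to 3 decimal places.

Conditional on each instrument, P(7.7 < X < 9.1): 1: 0.115922; 2: 0.0598384; 3: 0.0588152; 4: 0.0597523.
By total probability, P(7.7 < X < 9.1) = 0.25·0.115922 + 0.25·0.0598384 + 0.25·0.0588152 + 0.25·0.0597523 = 0.073582.

0.074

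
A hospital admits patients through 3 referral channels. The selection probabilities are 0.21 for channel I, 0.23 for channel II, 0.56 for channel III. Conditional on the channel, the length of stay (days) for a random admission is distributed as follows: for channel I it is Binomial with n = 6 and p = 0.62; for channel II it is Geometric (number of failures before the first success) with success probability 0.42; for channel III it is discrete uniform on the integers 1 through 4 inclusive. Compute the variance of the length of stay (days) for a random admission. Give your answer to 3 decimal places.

2.354

Per component, I: μ=3.72, E[X²]=15.252; II: μ=1.38095, E[X²]=5.19501; III: μ=2.5, E[X²]=7.5.
E[X] = 0.21·3.72 + 0.23·1.38095 + 0.56·2.5 = 2.49882.
E[X²] = 0.21·15.252 + 0.23·5.19501 + 0.56·7.5 = 8.59777.
Var(X) = E[X²] − (E[X])² = 8.59777 − 6.2441 = 2.35368.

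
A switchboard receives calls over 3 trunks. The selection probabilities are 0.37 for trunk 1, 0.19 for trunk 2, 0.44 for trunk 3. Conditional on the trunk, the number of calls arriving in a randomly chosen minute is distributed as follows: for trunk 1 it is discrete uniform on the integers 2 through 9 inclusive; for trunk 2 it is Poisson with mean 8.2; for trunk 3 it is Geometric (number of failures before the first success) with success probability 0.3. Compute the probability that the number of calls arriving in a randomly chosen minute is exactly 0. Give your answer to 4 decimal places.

0.1321

Conditional on each trunk, P(X = 0): 1: 0; 2: 0.000274654; 3: 0.3.
By total probability, P(X = 0) = 0.37·0 + 0.19·0.000274654 + 0.44·0.3 = 0.132052.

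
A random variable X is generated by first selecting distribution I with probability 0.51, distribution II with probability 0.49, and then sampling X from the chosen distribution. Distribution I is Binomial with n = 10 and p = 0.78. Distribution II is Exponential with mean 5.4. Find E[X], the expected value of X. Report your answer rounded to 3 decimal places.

Component means — I: 7.8; II: 5.4.
E[X] = 0.51·7.8 + 0.49·5.4 = 6.624.

6.624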